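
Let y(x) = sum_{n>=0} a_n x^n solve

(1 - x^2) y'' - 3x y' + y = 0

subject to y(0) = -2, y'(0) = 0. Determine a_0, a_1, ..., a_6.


Ansatz: y(x) = sum_{n>=0} a_n x^n, so y'(x) = sum_{n>=1} n a_n x^(n-1) and y''(x) = sum_{n>=2} n(n-1) a_n x^(n-2).
Substitute into P(x) y'' + Q(x) y' + R(x) y = 0 with P(x) = 1 - x^2, Q(x) = -3x, R(x) = 1, and match powers of x.
Initial conditions: a_0 = -2, a_1 = 0.
Setting the coefficient of each power of x to zero and solving order by order (substituting the coefficients already found):
  x^0: 2 a_2 + a_0 = 0  ->  2 a_2 = -a_0 = 2  ->  a_2 = 1
  x^1: 6 a_3 - 2 a_1 = 0  ->  6 a_3 = 2 a_1 = 0  ->  a_3 = 0
  x^2: 12 a_4 - 7 a_2 = 0  ->  12 a_4 = 7 a_2 = 7  ->  a_4 = 7/12
  x^3: 20 a_5 - 14 a_3 = 0  ->  20 a_5 = 14 a_3 = 0  ->  a_5 = 0
  x^4: 30 a_6 - 23 a_4 = 0  ->  30 a_6 = 23 a_4 = 161/12  ->  a_6 = 161/360
Truncated series: y(x) = -2 + x^2 + (7/12) x^4 + (161/360) x^6 + O(x^7).

a_0 = -2; a_1 = 0; a_2 = 1; a_3 = 0; a_4 = 7/12; a_5 = 0; a_6 = 161/360


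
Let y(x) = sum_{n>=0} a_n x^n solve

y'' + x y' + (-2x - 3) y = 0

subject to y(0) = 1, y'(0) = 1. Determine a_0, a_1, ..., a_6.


Ansatz: y(x) = sum_{n>=0} a_n x^n, so y'(x) = sum_{n>=1} n a_n x^(n-1) and y''(x) = sum_{n>=2} n(n-1) a_n x^(n-2).
Substitute into P(x) y'' + Q(x) y' + R(x) y = 0 with P(x) = 1, Q(x) = x, R(x) = -2x - 3, and match powers of x.
Initial conditions: a_0 = 1, a_1 = 1.
Setting the coefficient of each power of x to zero and solving order by order (substituting the coefficients already found):
  x^0: 2 a_2 - 3 a_0 = 0  ->  2 a_2 = 3 a_0 = 3  ->  a_2 = 3/2
  x^1: 6 a_3 - 2 a_1 - 2 a_0 = 0  ->  6 a_3 = 2 a_1 + 2 a_0 = 4  ->  a_3 = 2/3
  x^2: 12 a_4 - a_2 - 2 a_1 = 0  ->  12 a_4 = a_2 + 2 a_1 = 7/2  ->  a_4 = 7/24
  x^3: 20 a_5 - 2 a_2 = 0  ->  20 a_5 = 2 a_2 = 3  ->  a_5 = 3/20
  x^4: 30 a_6 + a_4 - 2 a_3 = 0  ->  30 a_6 = -a_4 + 2 a_3 = 25/24  ->  a_6 = 5/144
Truncated series: y(x) = 1 + x + (3/2) x^2 + (2/3) x^3 + (7/24) x^4 + (3/20) x^5 + (5/144) x^6 + O(x^7).

a_0 = 1; a_1 = 1; a_2 = 3/2; a_3 = 2/3; a_4 = 7/24; a_5 = 3/20; a_6 = 5/144


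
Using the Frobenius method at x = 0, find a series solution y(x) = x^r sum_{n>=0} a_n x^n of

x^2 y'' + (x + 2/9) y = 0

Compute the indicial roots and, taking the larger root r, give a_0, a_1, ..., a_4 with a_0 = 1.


Write in Frobenius form y'' + (p(x)/x) y' + (q(x)/x^2) y = 0:
  p(x) = 0,  q(x) = x + 2/9.
Indicial equation: r(r-1) + (0) r + (2/9) = 0 -> roots r_1 = 2/3, r_2 = 1/3.
Take r = r_1 = 2/3. Let y(x) = x^r sum_{n>=0} a_n x^n with a_0 = 1.
Substitute y = x^r sum a_n x^n and match x^{r+n}. The recurrence is
  D(n) a_n + 1 a_{n-1} = 0,  where D(n) = (r+n)(r+n-1) + (0)(r+n) + (2/9).
  a_n = -1 / D(n) * a_{n-1}.
Since the indicial polynomial factors as (r - r_1)(r - r_2), D(n) = (r_1 + n - r_1)(r_1 + n - r_2) = n(n + 1/3).
Evaluating step by step (a_0 = 1):
  n = 1: D(1) = 1(1 + 1/3) = 4/3; numerator = -1(1) = -1; a_1 = (-1)/(4/3) = -3/4
  n = 2: D(2) = 2(2 + 1/3) = 14/3; numerator = -1(-3/4) = 3/4; a_2 = (3/4)/(14/3) = 9/56
  n = 3: D(3) = 3(3 + 1/3) = 10; numerator = -1(9/56) = -9/56; a_3 = (-9/56)/(10) = -9/560
  n = 4: D(4) = 4(4 + 1/3) = 52/3; numerator = -1(-9/560) = 9/560; a_4 = (9/560)/(52/3) = 27/29120

r = 2/3; a_0 = 1; a_1 = -3/4; a_2 = 9/56; a_3 = -9/560; a_4 = 27/29120


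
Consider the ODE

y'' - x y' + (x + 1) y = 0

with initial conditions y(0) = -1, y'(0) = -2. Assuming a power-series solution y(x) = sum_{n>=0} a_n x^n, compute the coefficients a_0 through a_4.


Ansatz: y(x) = sum_{n>=0} a_n x^n, so y'(x) = sum_{n>=1} n a_n x^(n-1) and y''(x) = sum_{n>=2} n(n-1) a_n x^(n-2).
Substitute into P(x) y'' + Q(x) y' + R(x) y = 0 with P(x) = 1, Q(x) = -x, R(x) = x + 1, and match powers of x.
Initial conditions: a_0 = -1, a_1 = -2.
Setting the coefficient of each power of x to zero and solving order by order (substituting the coefficients already found):
  x^0: 2 a_2 + a_0 = 0  ->  2 a_2 = -a_0 = 1  ->  a_2 = 1/2
  x^1: 6 a_3 + a_0 = 0  ->  6 a_3 = -a_0 = 1  ->  a_3 = 1/6
  x^2: 12 a_4 - a_2 + a_1 = 0  ->  12 a_4 = a_2 - a_1 = 5/2  ->  a_4 = 5/24
Truncated series: y(x) = -1 - 2 x + (1/2) x^2 + (1/6) x^3 + (5/24) x^4 + O(x^5).

a_0 = -1; a_1 = -2; a_2 = 1/2; a_3 = 1/6; a_4 = 5/24


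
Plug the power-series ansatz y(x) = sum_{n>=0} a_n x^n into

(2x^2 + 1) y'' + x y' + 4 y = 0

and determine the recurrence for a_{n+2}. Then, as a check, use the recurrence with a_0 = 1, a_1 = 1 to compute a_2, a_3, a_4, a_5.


Substitute y = sum_n a_n x^n.
(1 + 2 x^2) y'' contributes (n+2)(n+1) a_{n+2} + 2 n(n-1) a_n at x^n.
x y'(x) contributes n a_n at x^n.
4 y(x) contributes 4 a_n at x^n.
Matching x^n: (n+2)(n+1) a_{n+2} + (2 n(n-1) + n + 4) a_n = 0.
Thus a_{n+2} = (-2 n(n-1) - n - 4) / ((n+1)(n+2)) * a_n.

Check with a_0 = 1, a_1 = 1 (apply the recurrence for n = 0, 1, 2, 3): a_0 = 1, a_1 = 1, a_2 = -2, a_3 = -5/6, a_4 = 5/3, a_5 = 19/24.

a_(n+2) = (-2 n(n-1) - n - 4) / ((n+1)(n+2)) * a_n; check: a_0 = 1, a_1 = 1, a_2 = -2, a_3 = -5/6, a_4 = 5/3, a_5 = 19/24


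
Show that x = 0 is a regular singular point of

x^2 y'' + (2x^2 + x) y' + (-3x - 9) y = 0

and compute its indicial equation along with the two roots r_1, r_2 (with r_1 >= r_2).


Divide by x^2 to reach normal form y'' + P_1(x) y' + P_2(x) y = 0 with P_1(x) = 2 + 1/x and P_2(x) = -3/x - 9/x^2.
x = 0 is a singular point because the y'-coefficient 2 + 1/x has a pole at x = 0 and the y-coefficient -3/x - 9/x^2 has a pole at x = 0.
It is a regular singular point because x P_1(x) = p(x) = 2x + 1 and x^2 P_2(x) = q(x) = -3x - 9 are polynomials, hence analytic at x = 0.
p(0) = 1,  q(0) = -9.
Indicial equation: r(r-1) + p(0) r + q(0) = 0, i.e. r^2 + (p(0) - 1) r + q(0) = 0, i.e. r^2 - 9 = 0.
Discriminant: (0)^2 - 4(-9) = 36, so r = (0 ± 6)/2.
Solving: r_1 = 3, r_2 = -3.

indicial: r^2 - 9 = 0; roots r_1 = 3, r_2 = -3


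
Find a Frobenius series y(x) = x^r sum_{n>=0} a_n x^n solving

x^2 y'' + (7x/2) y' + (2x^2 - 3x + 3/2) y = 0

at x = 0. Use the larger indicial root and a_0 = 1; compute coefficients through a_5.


Write in Frobenius form y'' + (p(x)/x) y' + (q(x)/x^2) y = 0:
  p(x) = 7/2,  q(x) = 2x^2 - 3x + 3/2.
Indicial equation: r(r-1) + (7/2) r + (3/2) = 0 -> roots r_1 = -1, r_2 = -3/2.
Take r = r_1 = -1. Let y(x) = x^r sum_{n>=0} a_n x^n with a_0 = 1.
Substitute y = x^r sum a_n x^n and match x^{r+n}. The recurrence is
  D(n) a_n - 3 a_{n-1} + 2 a_{n-2} = 0,  where D(n) = (r+n)(r+n-1) + (7/2)(r+n) + (3/2).
  a_n = [3 a_{n-1} - 2 a_{n-2}] / D(n).
Since the indicial polynomial factors as (r - r_1)(r - r_2), D(n) = (r_1 + n - r_1)(r_1 + n - r_2) = n(n + 1/2).
Evaluating step by step (a_0 = 1):
  n = 1: D(1) = 1(1 + 1/2) = 3/2; numerator = 3(1) = 3; a_1 = (3)/(3/2) = 2
  n = 2: D(2) = 2(2 + 1/2) = 5; numerator = 3(2) - 2(1) = 4; a_2 = (4)/(5) = 4/5
  n = 3: D(3) = 3(3 + 1/2) = 21/2; numerator = 3(4/5) - 2(2) = -8/5; a_3 = (-8/5)/(21/2) = -16/105
  n = 4: D(4) = 4(4 + 1/2) = 18; numerator = 3(-16/105) - 2(4/5) = -72/35; a_4 = (-72/35)/(18) = -4/35
  n = 5: D(5) = 5(5 + 1/2) = 55/2; numerator = 3(-4/35) - 2(-16/105) = -4/105; a_5 = (-4/105)/(55/2) = -8/5775

r = -1; a_0 = 1; a_1 = 2; a_2 = 4/5; a_3 = -16/105; a_4 = -4/35; a_5 = -8/5775


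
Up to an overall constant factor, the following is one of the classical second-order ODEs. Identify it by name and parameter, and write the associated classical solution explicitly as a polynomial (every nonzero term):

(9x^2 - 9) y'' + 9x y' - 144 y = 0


All three coefficients share the factor -9; dividing through by -9 gives  (1 - x^2) y'' - x y' + 16 y = 0.
This matches the Chebyshev equation (1 - x^2) y'' - x y' + n^2 y = 0 (note the -x y' term, not -2x y') with n^2 = 16, so n = 4; the polynomial solution is T_4(x).
With y = sum_k a_k x^k, matching x^k gives (k+2)(k+1) a_{k+2} = (k^2 - n^2) a_k = (k - 4)(k + 4) a_k. The right side vanishes at k = 4, so the series with the parity of 4 terminates at degree 4.
Standard normalization: leading coefficient of T_n is 2^(n-1), so a_4 = 2^3 = 8. Work downward with a_k = (k+1)(k+2) a_{k+2} / ((k - 4)(k + 4)):
  a_2 = (3)(4)(8) / ((2 - 4)(2 + 4)) = 96/(-12) = -8
  a_0 = (1)(2)(-8) / ((0 - 4)(0 + 4)) = -16/(-16) = 1
Hence T_4(x) = 8 x^4 - 8 x^2 + 1.

T_4(x); series = 8 x^4 - 8 x^2 + 1


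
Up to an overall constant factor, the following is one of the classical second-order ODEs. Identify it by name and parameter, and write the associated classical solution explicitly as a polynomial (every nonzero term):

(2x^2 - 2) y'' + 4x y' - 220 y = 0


All three coefficients share the factor -2; dividing through by -2 gives  (1 - x^2) y'' - 2x y' + 110 y = 0.
This matches the Legendre equation (1 - x^2) y'' - 2x y' + n(n+1) y = 0 (note the -2x y' term) with n(n+1) = 110, so n = 10; the polynomial solution is P_10(x).
With y = sum_k a_k x^k, matching x^k gives (k+2)(k+1) a_{k+2} = [k(k+1) - n(n+1)] a_k = (k - 10)(k + 11) a_k. The right side vanishes at k = 10, so the series with the parity of 10 terminates at degree 10.
Standard normalization (P_n(1) = 1): leading coefficient (2n)!/(2^n (n!)^2) = 2432902008176640000/(1024*13168189440000) = 46189/256, so a_10 = 46189/256. Work downward with a_k = (k+1)(k+2) a_{k+2} / ((k - 10)(k + 11)):
  a_8 = (9)(10)(46189/256) / ((8 - 10)(8 + 11)) = (2078505/128)/(-38) = -109395/256
  a_6 = (7)(8)(-109395/256) / ((6 - 10)(6 + 11)) = (-765765/32)/(-68) = 45045/128
  a_4 = (5)(6)(45045/128) / ((4 - 10)(4 + 11)) = (675675/64)/(-90) = -15015/128
  a_2 = (3)(4)(-15015/128) / ((2 - 10)(2 + 11)) = (-45045/32)/(-104) = 3465/256
  a_0 = (1)(2)(3465/256) / ((0 - 10)(0 + 11)) = (3465/128)/(-110) = -63/256
Hence P_10(x) = 46189 x^10/256 - 109395 x^8/256 + 45045 x^6/128 - 15015 x^4/128 + 3465 x^2/256 - 63/256.

P_10(x); series = 46189 x^10/256 - 109395 x^8/256 + 45045 x^6/128 - 15015 x^4/128 + 3465 x^2/256 - 63/256


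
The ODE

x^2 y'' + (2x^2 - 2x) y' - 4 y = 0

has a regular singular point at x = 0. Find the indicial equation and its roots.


Divide by x^2 to reach normal form y'' + P_1(x) y' + P_2(x) y = 0 with P_1(x) = 2 - 2/x and P_2(x) = -4/x^2.
x = 0 is a singular point because the y'-coefficient 2 - 2/x has a pole at x = 0 and the y-coefficient -4/x^2 has a pole at x = 0.
It is a regular singular point because x P_1(x) = p(x) = 2x - 2 and x^2 P_2(x) = q(x) = -4 are polynomials, hence analytic at x = 0.
p(0) = -2,  q(0) = -4.
Indicial equation: r(r-1) + p(0) r + q(0) = 0, i.e. r^2 + (p(0) - 1) r + q(0) = 0, i.e. r^2 - 3 r - 4 = 0.
Discriminant: (-3)^2 - 4(-4) = 25, so r = (3 ± 5)/2.
Solving: r_1 = 4, r_2 = -1.

indicial: r^2 - 3 r - 4 = 0; roots r_1 = 4, r_2 = -1


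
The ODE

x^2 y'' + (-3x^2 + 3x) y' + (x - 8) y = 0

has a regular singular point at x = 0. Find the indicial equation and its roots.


Divide by x^2 to reach normal form y'' + P_1(x) y' + P_2(x) y = 0 with P_1(x) = -3 + 3/x and P_2(x) = 1/x - 8/x^2.
x = 0 is a singular point because the y'-coefficient -3 + 3/x has a pole at x = 0 and the y-coefficient 1/x - 8/x^2 has a pole at x = 0.
It is a regular singular point because x P_1(x) = p(x) = 3 - 3x and x^2 P_2(x) = q(x) = x - 8 are polynomials, hence analytic at x = 0.
p(0) = 3,  q(0) = -8.
Indicial equation: r(r-1) + p(0) r + q(0) = 0, i.e. r^2 + (p(0) - 1) r + q(0) = 0, i.e. r^2 + 2 r - 8 = 0.
Discriminant: (2)^2 - 4(-8) = 36, so r = (-2 ± 6)/2.
Solving: r_1 = 2, r_2 = -4.

indicial: r^2 + 2 r - 8 = 0; roots r_1 = 2, r_2 = -4


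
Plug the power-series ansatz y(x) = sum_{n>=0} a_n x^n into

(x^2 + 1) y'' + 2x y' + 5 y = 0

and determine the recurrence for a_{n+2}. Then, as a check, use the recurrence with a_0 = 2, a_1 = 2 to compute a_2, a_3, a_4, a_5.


Substitute y = sum_n a_n x^n.
(1 + 1 x^2) y'' contributes (n+2)(n+1) a_{n+2} + n(n-1) a_n at x^n.
2 x y'(x) contributes 2 n a_n at x^n.
5 y(x) contributes 5 a_n at x^n.
Matching x^n: (n+2)(n+1) a_{n+2} + (n(n-1) + 2 n + 5) a_n = 0.
Thus a_{n+2} = (-n(n-1) - 2 n - 5) / ((n+1)(n+2)) * a_n.

Check with a_0 = 2, a_1 = 2 (apply the recurrence for n = 0, 1, 2, 3): a_0 = 2, a_1 = 2, a_2 = -5, a_3 = -7/3, a_4 = 55/12, a_5 = 119/60.

a_(n+2) = (-n(n-1) - 2 n - 5) / ((n+1)(n+2)) * a_n; check: a_0 = 2, a_1 = 2, a_2 = -5, a_3 = -7/3, a_4 = 55/12, a_5 = 119/60


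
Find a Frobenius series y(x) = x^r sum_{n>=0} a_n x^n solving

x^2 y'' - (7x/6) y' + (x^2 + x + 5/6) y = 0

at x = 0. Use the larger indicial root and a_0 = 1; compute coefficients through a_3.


Write in Frobenius form y'' + (p(x)/x) y' + (q(x)/x^2) y = 0:
  p(x) = -7/6,  q(x) = x^2 + x + 5/6.
Indicial equation: r(r-1) + (-7/6) r + (5/6) = 0 -> roots r_1 = 5/3, r_2 = 1/2.
Take r = r_1 = 5/3. Let y(x) = x^r sum_{n>=0} a_n x^n with a_0 = 1.
Substitute y = x^r sum a_n x^n and match x^{r+n}. The recurrence is
  D(n) a_n + 1 a_{n-1} + 1 a_{n-2} = 0,  where D(n) = (r+n)(r+n-1) + (-7/6)(r+n) + (5/6).
  a_n = [-1 a_{n-1} - 1 a_{n-2}] / D(n).
Since the indicial polynomial factors as (r - r_1)(r - r_2), D(n) = (r_1 + n - r_1)(r_1 + n - r_2) = n(n + 7/6).
Evaluating step by step (a_0 = 1):
  n = 1: D(1) = 1(1 + 7/6) = 13/6; numerator = -1(1) = -1; a_1 = (-1)/(13/6) = -6/13
  n = 2: D(2) = 2(2 + 7/6) = 19/3; numerator = -1(-6/13) - 1(1) = -7/13; a_2 = (-7/13)/(19/3) = -21/247
  n = 3: D(3) = 3(3 + 7/6) = 25/2; numerator = -1(-21/247) - 1(-6/13) = 135/247; a_3 = (135/247)/(25/2) = 54/1235

r = 5/3; a_0 = 1; a_1 = -6/13; a_2 = -21/247; a_3 = 54/1235


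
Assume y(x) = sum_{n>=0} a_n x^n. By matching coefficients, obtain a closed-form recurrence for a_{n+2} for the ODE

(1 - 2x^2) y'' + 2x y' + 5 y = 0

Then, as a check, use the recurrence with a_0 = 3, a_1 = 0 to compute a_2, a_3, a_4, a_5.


Substitute y = sum_n a_n x^n.
(1 - 2 x^2) y'' contributes (n+2)(n+1) a_{n+2} - 2 n(n-1) a_n at x^n.
2 x y'(x) contributes 2 n a_n at x^n.
5 y(x) contributes 5 a_n at x^n.
Matching x^n: (n+2)(n+1) a_{n+2} + (-2 n(n-1) + 2 n + 5) a_n = 0.
Thus a_{n+2} = (2 n(n-1) - 2 n - 5) / ((n+1)(n+2)) * a_n.

Check with a_0 = 3, a_1 = 0 (apply the recurrence for n = 0, 1, 2, 3): a_0 = 3, a_1 = 0, a_2 = -15/2, a_3 = 0, a_4 = 25/8, a_5 = 0.

a_(n+2) = (2 n(n-1) - 2 n - 5) / ((n+1)(n+2)) * a_n; check: a_0 = 3, a_1 = 0, a_2 = -15/2, a_3 = 0, a_4 = 25/8, a_5 = 0


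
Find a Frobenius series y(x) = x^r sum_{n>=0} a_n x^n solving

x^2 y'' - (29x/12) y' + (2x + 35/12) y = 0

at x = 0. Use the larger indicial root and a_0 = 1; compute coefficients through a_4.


Write in Frobenius form y'' + (p(x)/x) y' + (q(x)/x^2) y = 0:
  p(x) = -29/12,  q(x) = 2x + 35/12.
Indicial equation: r(r-1) + (-29/12) r + (35/12) = 0 -> roots r_1 = 7/4, r_2 = 5/3.
Take r = r_1 = 7/4. Let y(x) = x^r sum_{n>=0} a_n x^n with a_0 = 1.
Substitute y = x^r sum a_n x^n and match x^{r+n}. The recurrence is
  D(n) a_n + 2 a_{n-1} = 0,  where D(n) = (r+n)(r+n-1) + (-29/12)(r+n) + (35/12).
  a_n = -2 / D(n) * a_{n-1}.
Since the indicial polynomial factors as (r - r_1)(r - r_2), D(n) = (r_1 + n - r_1)(r_1 + n - r_2) = n(n + 1/12).
Evaluating step by step (a_0 = 1):
  n = 1: D(1) = 1(1 + 1/12) = 13/12; numerator = -2(1) = -2; a_1 = (-2)/(13/12) = -24/13
  n = 2: D(2) = 2(2 + 1/12) = 25/6; numerator = -2(-24/13) = 48/13; a_2 = (48/13)/(25/6) = 288/325
  n = 3: D(3) = 3(3 + 1/12) = 37/4; numerator = -2(288/325) = -576/325; a_3 = (-576/325)/(37/4) = -2304/12025
  n = 4: D(4) = 4(4 + 1/12) = 49/3; numerator = -2(-2304/12025) = 4608/12025; a_4 = (4608/12025)/(49/3) = 13824/589225

r = 7/4; a_0 = 1; a_1 = -24/13; a_2 = 288/325; a_3 = -2304/12025; a_4 = 13824/589225


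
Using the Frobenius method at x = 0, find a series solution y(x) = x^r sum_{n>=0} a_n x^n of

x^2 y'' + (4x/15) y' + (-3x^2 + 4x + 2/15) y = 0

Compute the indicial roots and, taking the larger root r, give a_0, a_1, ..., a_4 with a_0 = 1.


Write in Frobenius form y'' + (p(x)/x) y' + (q(x)/x^2) y = 0:
  p(x) = 4/15,  q(x) = -3x^2 + 4x + 2/15.
Indicial equation: r(r-1) + (4/15) r + (2/15) = 0 -> roots r_1 = 2/5, r_2 = 1/3.
Take r = r_1 = 2/5. Let y(x) = x^r sum_{n>=0} a_n x^n with a_0 = 1.
Substitute y = x^r sum a_n x^n and match x^{r+n}. The recurrence is
  D(n) a_n + 4 a_{n-1} - 3 a_{n-2} = 0,  where D(n) = (r+n)(r+n-1) + (4/15)(r+n) + (2/15).
  a_n = [-4 a_{n-1} + 3 a_{n-2}] / D(n).
Since the indicial polynomial factors as (r - r_1)(r - r_2), D(n) = (r_1 + n - r_1)(r_1 + n - r_2) = n(n + 1/15).
Evaluating step by step (a_0 = 1):
  n = 1: D(1) = 1(1 + 1/15) = 16/15; numerator = -4(1) = -4; a_1 = (-4)/(16/15) = -15/4
  n = 2: D(2) = 2(2 + 1/15) = 62/15; numerator = -4(-15/4) + 3(1) = 18; a_2 = (18)/(62/15) = 135/31
  n = 3: D(3) = 3(3 + 1/15) = 46/5; numerator = -4(135/31) + 3(-15/4) = -3555/124; a_3 = (-3555/124)/(46/5) = -17775/5704
  n = 4: D(4) = 4(4 + 1/15) = 244/15; numerator = -4(-17775/5704) + 3(135/31) = 36405/1426; a_4 = (36405/1426)/(244/15) = 546075/347944

r = 2/5; a_0 = 1; a_1 = -15/4; a_2 = 135/31; a_3 = -17775/5704; a_4 = 546075/347944


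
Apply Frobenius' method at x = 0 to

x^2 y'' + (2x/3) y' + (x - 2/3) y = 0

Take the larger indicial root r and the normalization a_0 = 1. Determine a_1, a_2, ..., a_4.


Write in Frobenius form y'' + (p(x)/x) y' + (q(x)/x^2) y = 0:
  p(x) = 2/3,  q(x) = x - 2/3.
Indicial equation: r(r-1) + (2/3) r + (-2/3) = 0 -> roots r_1 = 1, r_2 = -2/3.
Take r = r_1 = 1. Let y(x) = x^r sum_{n>=0} a_n x^n with a_0 = 1.
Substitute y = x^r sum a_n x^n and match x^{r+n}. The recurrence is
  D(n) a_n + 1 a_{n-1} = 0,  where D(n) = (r+n)(r+n-1) + (2/3)(r+n) + (-2/3).
  a_n = -1 / D(n) * a_{n-1}.
Since the indicial polynomial factors as (r - r_1)(r - r_2), D(n) = (r_1 + n - r_1)(r_1 + n - r_2) = n(n + 5/3).
Evaluating step by step (a_0 = 1):
  n = 1: D(1) = 1(1 + 5/3) = 8/3; numerator = -1(1) = -1; a_1 = (-1)/(8/3) = -3/8
  n = 2: D(2) = 2(2 + 5/3) = 22/3; numerator = -1(-3/8) = 3/8; a_2 = (3/8)/(22/3) = 9/176
  n = 3: D(3) = 3(3 + 5/3) = 14; numerator = -1(9/176) = -9/176; a_3 = (-9/176)/(14) = -9/2464
  n = 4: D(4) = 4(4 + 5/3) = 68/3; numerator = -1(-9/2464) = 9/2464; a_4 = (9/2464)/(68/3) = 27/167552

r = 1; a_0 = 1; a_1 = -3/8; a_2 = 9/176; a_3 = -9/2464; a_4 = 27/167552


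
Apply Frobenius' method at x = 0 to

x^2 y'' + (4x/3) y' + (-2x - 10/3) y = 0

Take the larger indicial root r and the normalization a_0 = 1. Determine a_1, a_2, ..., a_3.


Write in Frobenius form y'' + (p(x)/x) y' + (q(x)/x^2) y = 0:
  p(x) = 4/3,  q(x) = -2x - 10/3.
Indicial equation: r(r-1) + (4/3) r + (-10/3) = 0 -> roots r_1 = 5/3, r_2 = -2.
Take r = r_1 = 5/3. Let y(x) = x^r sum_{n>=0} a_n x^n with a_0 = 1.
Substitute y = x^r sum a_n x^n and match x^{r+n}. The recurrence is
  D(n) a_n - 2 a_{n-1} = 0,  where D(n) = (r+n)(r+n-1) + (4/3)(r+n) + (-10/3).
  a_n = 2 / D(n) * a_{n-1}.
Since the indicial polynomial factors as (r - r_1)(r - r_2), D(n) = (r_1 + n - r_1)(r_1 + n - r_2) = n(n + 11/3).
Evaluating step by step (a_0 = 1):
  n = 1: D(1) = 1(1 + 11/3) = 14/3; numerator = 2(1) = 2; a_1 = (2)/(14/3) = 3/7
  n = 2: D(2) = 2(2 + 11/3) = 34/3; numerator = 2(3/7) = 6/7; a_2 = (6/7)/(34/3) = 9/119
  n = 3: D(3) = 3(3 + 11/3) = 20; numerator = 2(9/119) = 18/119; a_3 = (18/119)/(20) = 9/1190

r = 5/3; a_0 = 1; a_1 = 3/7; a_2 = 9/119; a_3 = 9/1190


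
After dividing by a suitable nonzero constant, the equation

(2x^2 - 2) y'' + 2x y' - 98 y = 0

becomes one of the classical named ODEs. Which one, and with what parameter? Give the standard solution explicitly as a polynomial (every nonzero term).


All three coefficients share the factor -2; dividing through by -2 gives  (1 - x^2) y'' - x y' + 49 y = 0.
This matches the Chebyshev equation (1 - x^2) y'' - x y' + n^2 y = 0 (note the -x y' term, not -2x y') with n^2 = 49, so n = 7; the polynomial solution is T_7(x).
With y = sum_k a_k x^k, matching x^k gives (k+2)(k+1) a_{k+2} = (k^2 - n^2) a_k = (k - 7)(k + 7) a_k. The right side vanishes at k = 7, so the series with the parity of 7 terminates at degree 7.
Standard normalization: leading coefficient of T_n is 2^(n-1), so a_7 = 2^6 = 64. Work downward with a_k = (k+1)(k+2) a_{k+2} / ((k - 7)(k + 7)):
  a_5 = (6)(7)(64) / ((5 - 7)(5 + 7)) = 2688/(-24) = -112
  a_3 = (4)(5)(-112) / ((3 - 7)(3 + 7)) = -2240/(-40) = 56
  a_1 = (2)(3)(56) / ((1 - 7)(1 + 7)) = 336/(-48) = -7
Hence T_7(x) = 64 x^7 - 112 x^5 + 56 x^3 - 7 x.

T_7(x); series = 64 x^7 - 112 x^5 + 56 x^3 - 7 x


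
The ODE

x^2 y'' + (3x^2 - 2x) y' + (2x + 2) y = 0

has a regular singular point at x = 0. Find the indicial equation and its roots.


Divide by x^2 to reach normal form y'' + P_1(x) y' + P_2(x) y = 0 with P_1(x) = 3 - 2/x and P_2(x) = 2/x + 2/x^2.
x = 0 is a singular point because the y'-coefficient 3 - 2/x has a pole at x = 0 and the y-coefficient 2/x + 2/x^2 has a pole at x = 0.
It is a regular singular point because x P_1(x) = p(x) = 3x - 2 and x^2 P_2(x) = q(x) = 2x + 2 are polynomials, hence analytic at x = 0.
p(0) = -2,  q(0) = 2.
Indicial equation: r(r-1) + p(0) r + q(0) = 0, i.e. r^2 + (p(0) - 1) r + q(0) = 0, i.e. r^2 - 3 r + 2 = 0.
Discriminant: (-3)^2 - 4(2) = 1, so r = (3 ± 1)/2.
Solving: r_1 = 2, r_2 = 1.

indicial: r^2 - 3 r + 2 = 0; roots r_1 = 2, r_2 = 1


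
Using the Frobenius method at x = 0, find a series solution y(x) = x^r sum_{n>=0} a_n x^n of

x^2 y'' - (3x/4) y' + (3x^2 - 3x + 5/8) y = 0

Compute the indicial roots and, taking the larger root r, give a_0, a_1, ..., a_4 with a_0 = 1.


Write in Frobenius form y'' + (p(x)/x) y' + (q(x)/x^2) y = 0:
  p(x) = -3/4,  q(x) = 3x^2 - 3x + 5/8.
Indicial equation: r(r-1) + (-3/4) r + (5/8) = 0 -> roots r_1 = 5/4, r_2 = 1/2.
Take r = r_1 = 5/4. Let y(x) = x^r sum_{n>=0} a_n x^n with a_0 = 1.
Substitute y = x^r sum a_n x^n and match x^{r+n}. The recurrence is
  D(n) a_n - 3 a_{n-1} + 3 a_{n-2} = 0,  where D(n) = (r+n)(r+n-1) + (-3/4)(r+n) + (5/8).
  a_n = [3 a_{n-1} - 3 a_{n-2}] / D(n).
Since the indicial polynomial factors as (r - r_1)(r - r_2), D(n) = (r_1 + n - r_1)(r_1 + n - r_2) = n(n + 3/4).
Evaluating step by step (a_0 = 1):
  n = 1: D(1) = 1(1 + 3/4) = 7/4; numerator = 3(1) = 3; a_1 = (3)/(7/4) = 12/7
  n = 2: D(2) = 2(2 + 3/4) = 11/2; numerator = 3(12/7) - 3(1) = 15/7; a_2 = (15/7)/(11/2) = 30/77
  n = 3: D(3) = 3(3 + 3/4) = 45/4; numerator = 3(30/77) - 3(12/7) = -306/77; a_3 = (-306/77)/(45/4) = -136/385
  n = 4: D(4) = 4(4 + 3/4) = 19; numerator = 3(-136/385) - 3(30/77) = -78/35; a_4 = (-78/35)/(19) = -78/665

r = 5/4; a_0 = 1; a_1 = 12/7; a_2 = 30/77; a_3 = -136/385; a_4 = -78/665


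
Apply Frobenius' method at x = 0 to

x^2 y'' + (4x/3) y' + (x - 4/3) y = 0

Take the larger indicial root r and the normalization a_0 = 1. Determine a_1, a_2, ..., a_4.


Write in Frobenius form y'' + (p(x)/x) y' + (q(x)/x^2) y = 0:
  p(x) = 4/3,  q(x) = x - 4/3.
Indicial equation: r(r-1) + (4/3) r + (-4/3) = 0 -> roots r_1 = 1, r_2 = -4/3.
Take r = r_1 = 1. Let y(x) = x^r sum_{n>=0} a_n x^n with a_0 = 1.
Substitute y = x^r sum a_n x^n and match x^{r+n}. The recurrence is
  D(n) a_n + 1 a_{n-1} = 0,  where D(n) = (r+n)(r+n-1) + (4/3)(r+n) + (-4/3).
  a_n = -1 / D(n) * a_{n-1}.
Since the indicial polynomial factors as (r - r_1)(r - r_2), D(n) = (r_1 + n - r_1)(r_1 + n - r_2) = n(n + 7/3).
Evaluating step by step (a_0 = 1):
  n = 1: D(1) = 1(1 + 7/3) = 10/3; numerator = -1(1) = -1; a_1 = (-1)/(10/3) = -3/10
  n = 2: D(2) = 2(2 + 7/3) = 26/3; numerator = -1(-3/10) = 3/10; a_2 = (3/10)/(26/3) = 9/260
  n = 3: D(3) = 3(3 + 7/3) = 16; numerator = -1(9/260) = -9/260; a_3 = (-9/260)/(16) = -9/4160
  n = 4: D(4) = 4(4 + 7/3) = 76/3; numerator = -1(-9/4160) = 9/4160; a_4 = (9/4160)/(76/3) = 27/316160

r = 1; a_0 = 1; a_1 = -3/10; a_2 = 9/260; a_3 = -9/4160; a_4 = 27/316160


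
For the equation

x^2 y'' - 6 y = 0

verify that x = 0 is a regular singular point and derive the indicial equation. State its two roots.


Divide by x^2 to reach normal form y'' + P_1(x) y' + P_2(x) y = 0 with P_1(x) = 0 and P_2(x) = -6/x^2.
x = 0 is a singular point because the y-coefficient -6/x^2 has a pole at x = 0.
It is a regular singular point because x P_1(x) = p(x) = 0 and x^2 P_2(x) = q(x) = -6 are polynomials, hence analytic at x = 0.
p(0) = 0,  q(0) = -6.
Indicial equation: r(r-1) + p(0) r + q(0) = 0, i.e. r^2 + (p(0) - 1) r + q(0) = 0, i.e. r^2 - 1 r - 6 = 0.
Discriminant: (-1)^2 - 4(-6) = 25, so r = (1 ± 5)/2.
Solving: r_1 = 3, r_2 = -2.

indicial: r^2 - 1 r - 6 = 0; roots r_1 = 3, r_2 = -2


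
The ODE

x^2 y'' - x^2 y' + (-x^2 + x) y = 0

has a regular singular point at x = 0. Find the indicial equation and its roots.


Divide by x^2 to reach normal form y'' + P_1(x) y' + P_2(x) y = 0 with P_1(x) = -1 and P_2(x) = -1 + 1/x.
x = 0 is a singular point because the y-coefficient -1 + 1/x has a pole at x = 0.
It is a regular singular point because x P_1(x) = p(x) = -x and x^2 P_2(x) = q(x) = -x^2 + x are polynomials, hence analytic at x = 0.
p(0) = 0,  q(0) = 0.
Indicial equation: r(r-1) + p(0) r + q(0) = 0, i.e. r^2 + (p(0) - 1) r + q(0) = 0, i.e. r^2 - 1 r = 0.
Discriminant: (-1)^2 - 4(0) = 1, so r = (1 ± 1)/2.
Solving: r_1 = 1, r_2 = 0.

indicial: r^2 - 1 r = 0; roots r_1 = 1, r_2 = 0


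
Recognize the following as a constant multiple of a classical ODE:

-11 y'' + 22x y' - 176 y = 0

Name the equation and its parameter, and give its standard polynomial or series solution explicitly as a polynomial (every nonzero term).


All three coefficients share the factor -11; dividing through by -11 gives  y'' - 2x y' + 16 y = 0.
This matches the Hermite equation y'' - 2x y' + 2n y = 0 with 2n = 16, so n = 8; the polynomial solution is H_8(x).
With y = sum_k a_k x^k, matching x^k gives (k+2)(k+1) a_{k+2} = 2(k - n) a_k = 2(k - 8) a_k. The right side vanishes at k = 8, so the series with the parity of 8 terminates at degree 8.
Standard normalization: leading coefficient of H_n is 2^n, so a_8 = 2^8 = 256. Work downward with a_k = (k+1)(k+2) a_{k+2} / (2(k - n)):
  a_6 = (7)(8)(256) / (2(6 - 8)) = 14336/(-4) = -3584
  a_4 = (5)(6)(-3584) / (2(4 - 8)) = -107520/(-8) = 13440
  a_2 = (3)(4)(13440) / (2(2 - 8)) = 161280/(-12) = -13440
  a_0 = (1)(2)(-13440) / (2(0 - 8)) = -26880/(-16) = 1680
Hence H_8(x) = 256 x^8 - 3584 x^6 + 13440 x^4 - 13440 x^2 + 1680.

H_8(x); series = 256 x^8 - 3584 x^6 + 13440 x^4 - 13440 x^2 + 1680


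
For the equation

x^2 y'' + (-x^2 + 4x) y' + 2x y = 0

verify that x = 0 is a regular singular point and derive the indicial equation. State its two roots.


Divide by x^2 to reach normal form y'' + P_1(x) y' + P_2(x) y = 0 with P_1(x) = -1 + 4/x and P_2(x) = 2/x.
x = 0 is a singular point because the y'-coefficient -1 + 4/x has a pole at x = 0 and the y-coefficient 2/x has a pole at x = 0.
It is a regular singular point because x P_1(x) = p(x) = 4 - x and x^2 P_2(x) = q(x) = 2x are polynomials, hence analytic at x = 0.
p(0) = 4,  q(0) = 0.
Indicial equation: r(r-1) + p(0) r + q(0) = 0, i.e. r^2 + (p(0) - 1) r + q(0) = 0, i.e. r^2 + 3 r = 0.
Discriminant: (3)^2 - 4(0) = 9, so r = (-3 ± 3)/2.
Solving: r_1 = 0, r_2 = -3.

indicial: r^2 + 3 r = 0; roots r_1 = 0, r_2 = -3


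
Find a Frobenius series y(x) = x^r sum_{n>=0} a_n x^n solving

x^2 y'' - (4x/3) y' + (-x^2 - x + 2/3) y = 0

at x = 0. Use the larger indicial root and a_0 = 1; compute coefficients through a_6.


Write in Frobenius form y'' + (p(x)/x) y' + (q(x)/x^2) y = 0:
  p(x) = -4/3,  q(x) = -x^2 - x + 2/3.
Indicial equation: r(r-1) + (-4/3) r + (2/3) = 0 -> roots r_1 = 2, r_2 = 1/3.
Take r = r_1 = 2. Let y(x) = x^r sum_{n>=0} a_n x^n with a_0 = 1.
Substitute y = x^r sum a_n x^n and match x^{r+n}. The recurrence is
  D(n) a_n - 1 a_{n-1} - 1 a_{n-2} = 0,  where D(n) = (r+n)(r+n-1) + (-4/3)(r+n) + (2/3).
  a_n = [1 a_{n-1} + 1 a_{n-2}] / D(n).
Since the indicial polynomial factors as (r - r_1)(r - r_2), D(n) = (r_1 + n - r_1)(r_1 + n - r_2) = n(n + 5/3).
Evaluating step by step (a_0 = 1):
  n = 1: D(1) = 1(1 + 5/3) = 8/3; numerator = 1(1) = 1; a_1 = (1)/(8/3) = 3/8
  n = 2: D(2) = 2(2 + 5/3) = 22/3; numerator = 1(3/8) + 1(1) = 11/8; a_2 = (11/8)/(22/3) = 3/16
  n = 3: D(3) = 3(3 + 5/3) = 14; numerator = 1(3/16) + 1(3/8) = 9/16; a_3 = (9/16)/(14) = 9/224
  n = 4: D(4) = 4(4 + 5/3) = 68/3; numerator = 1(9/224) + 1(3/16) = 51/224; a_4 = (51/224)/(68/3) = 9/896
  n = 5: D(5) = 5(5 + 5/3) = 100/3; numerator = 1(9/896) + 1(9/224) = 45/896; a_5 = (45/896)/(100/3) = 27/17920
  n = 6: D(6) = 6(6 + 5/3) = 46; numerator = 1(27/17920) + 1(9/896) = 207/17920; a_6 = (207/17920)/(46) = 9/35840

r = 2; a_0 = 1; a_1 = 3/8; a_2 = 3/16; a_3 = 9/224; a_4 = 9/896; a_5 = 27/17920; a_6 = 9/35840


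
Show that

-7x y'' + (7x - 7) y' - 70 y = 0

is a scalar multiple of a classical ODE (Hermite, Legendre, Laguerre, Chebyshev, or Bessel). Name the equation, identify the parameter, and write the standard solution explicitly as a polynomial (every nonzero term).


All three coefficients share the factor -7; dividing through by -7 gives  x y'' + (1 - x) y' + 10 y = 0.
This matches the Laguerre equation x y'' + (1 - x) y' + n y = 0 with n = 10; the polynomial solution is L_10(x).
With y = sum_k a_k x^k, matching x^k gives (k+1)k a_{k+1} + (k+1) a_{k+1} - k a_k + n a_k = 0, i.e. (k+1)^2 a_{k+1} = (k - n) a_k = (k - 10) a_k. The right side vanishes at k = 10, so the series terminates at degree 10.
Standard normalization L_n(0) = 1 gives a_0 = 1. Work upward with a_{k+1} = (k - 10) a_k / (k+1)^2:
  a_1 = (0 - 10)(1) / 1^2 = -10/1 = -10
  a_2 = (1 - 10)(-10) / 2^2 = 90/4 = 45/2
  a_3 = (2 - 10)(45/2) / 3^2 = -180/9 = -20
  a_4 = (3 - 10)(-20) / 4^2 = 140/16 = 35/4
  a_5 = (4 - 10)(35/4) / 5^2 = (-105/2)/25 = -21/10
  a_6 = (5 - 10)(-21/10) / 6^2 = (21/2)/36 = 7/24
  a_7 = (6 - 10)(7/24) / 7^2 = (-7/6)/49 = -1/42
  a_8 = (7 - 10)(-1/42) / 8^2 = (1/14)/64 = 1/896
  a_9 = (8 - 10)(1/896) / 9^2 = (-1/448)/81 = -1/36288
  a_10 = (9 - 10)(-1/36288) / 10^2 = (1/36288)/100 = 1/3628800
Hence L_10(x) = x^10/3628800 - x^9/36288 + x^8/896 - x^7/42 + 7 x^6/24 - 21 x^5/10 + 35 x^4/4 - 20 x^3 + 45 x^2/2 - 10 x + 1.

L_10(x); series = x^10/3628800 - x^9/36288 + x^8/896 - x^7/42 + 7 x^6/24 - 21 x^5/10 + 35 x^4/4 - 20 x^3 + 45 x^2/2 - 10 x + 1


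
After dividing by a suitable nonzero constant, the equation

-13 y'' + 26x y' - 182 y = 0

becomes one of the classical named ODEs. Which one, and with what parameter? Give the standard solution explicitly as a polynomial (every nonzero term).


All three coefficients share the factor -13; dividing through by -13 gives  y'' - 2x y' + 14 y = 0.
This matches the Hermite equation y'' - 2x y' + 2n y = 0 with 2n = 14, so n = 7; the polynomial solution is H_7(x).
With y = sum_k a_k x^k, matching x^k gives (k+2)(k+1) a_{k+2} = 2(k - n) a_k = 2(k - 7) a_k. The right side vanishes at k = 7, so the series with the parity of 7 terminates at degree 7.
Standard normalization: leading coefficient of H_n is 2^n, so a_7 = 2^7 = 128. Work downward with a_k = (k+1)(k+2) a_{k+2} / (2(k - n)):
  a_5 = (6)(7)(128) / (2(5 - 7)) = 5376/(-4) = -1344
  a_3 = (4)(5)(-1344) / (2(3 - 7)) = -26880/(-8) = 3360
  a_1 = (2)(3)(3360) / (2(1 - 7)) = 20160/(-12) = -1680
Hence H_7(x) = 128 x^7 - 1344 x^5 + 3360 x^3 - 1680 x.

H_7(x); series = 128 x^7 - 1344 x^5 + 3360 x^3 - 1680 x


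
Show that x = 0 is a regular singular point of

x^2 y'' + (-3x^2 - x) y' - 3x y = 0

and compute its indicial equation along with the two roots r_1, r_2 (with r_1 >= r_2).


Divide by x^2 to reach normal form y'' + P_1(x) y' + P_2(x) y = 0 with P_1(x) = -3 - 1/x and P_2(x) = -3/x.
x = 0 is a singular point because the y'-coefficient -3 - 1/x has a pole at x = 0 and the y-coefficient -3/x has a pole at x = 0.
It is a regular singular point because x P_1(x) = p(x) = -3x - 1 and x^2 P_2(x) = q(x) = -3x are polynomials, hence analytic at x = 0.
p(0) = -1,  q(0) = 0.
Indicial equation: r(r-1) + p(0) r + q(0) = 0, i.e. r^2 + (p(0) - 1) r + q(0) = 0, i.e. r^2 - 2 r = 0.
Discriminant: (-2)^2 - 4(0) = 4, so r = (2 ± 2)/2.
Solving: r_1 = 2, r_2 = 0.

indicial: r^2 - 2 r = 0; roots r_1 = 2, r_2 = 0


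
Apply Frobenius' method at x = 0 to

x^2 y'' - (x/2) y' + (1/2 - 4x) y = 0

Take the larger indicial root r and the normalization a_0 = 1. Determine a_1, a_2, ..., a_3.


Write in Frobenius form y'' + (p(x)/x) y' + (q(x)/x^2) y = 0:
  p(x) = -1/2,  q(x) = 1/2 - 4x.
Indicial equation: r(r-1) + (-1/2) r + (1/2) = 0 -> roots r_1 = 1, r_2 = 1/2.
Take r = r_1 = 1. Let y(x) = x^r sum_{n>=0} a_n x^n with a_0 = 1.
Substitute y = x^r sum a_n x^n and match x^{r+n}. The recurrence is
  D(n) a_n - 4 a_{n-1} = 0,  where D(n) = (r+n)(r+n-1) + (-1/2)(r+n) + (1/2).
  a_n = 4 / D(n) * a_{n-1}.
Since the indicial polynomial factors as (r - r_1)(r - r_2), D(n) = (r_1 + n - r_1)(r_1 + n - r_2) = n(n + 1/2).
Evaluating step by step (a_0 = 1):
  n = 1: D(1) = 1(1 + 1/2) = 3/2; numerator = 4(1) = 4; a_1 = (4)/(3/2) = 8/3
  n = 2: D(2) = 2(2 + 1/2) = 5; numerator = 4(8/3) = 32/3; a_2 = (32/3)/(5) = 32/15
  n = 3: D(3) = 3(3 + 1/2) = 21/2; numerator = 4(32/15) = 128/15; a_3 = (128/15)/(21/2) = 256/315

r = 1; a_0 = 1; a_1 = 8/3; a_2 = 32/15; a_3 = 256/315


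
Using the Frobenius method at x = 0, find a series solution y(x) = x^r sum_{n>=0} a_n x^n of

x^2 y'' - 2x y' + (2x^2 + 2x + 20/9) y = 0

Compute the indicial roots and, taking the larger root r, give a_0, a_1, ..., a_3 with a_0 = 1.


Write in Frobenius form y'' + (p(x)/x) y' + (q(x)/x^2) y = 0:
  p(x) = -2,  q(x) = 2x^2 + 2x + 20/9.
Indicial equation: r(r-1) + (-2) r + (20/9) = 0 -> roots r_1 = 5/3, r_2 = 4/3.
Take r = r_1 = 5/3. Let y(x) = x^r sum_{n>=0} a_n x^n with a_0 = 1.
Substitute y = x^r sum a_n x^n and match x^{r+n}. The recurrence is
  D(n) a_n + 2 a_{n-1} + 2 a_{n-2} = 0,  where D(n) = (r+n)(r+n-1) + (-2)(r+n) + (20/9).
  a_n = [-2 a_{n-1} - 2 a_{n-2}] / D(n).
Since the indicial polynomial factors as (r - r_1)(r - r_2), D(n) = (r_1 + n - r_1)(r_1 + n - r_2) = n(n + 1/3).
Evaluating step by step (a_0 = 1):
  n = 1: D(1) = 1(1 + 1/3) = 4/3; numerator = -2(1) = -2; a_1 = (-2)/(4/3) = -3/2
  n = 2: D(2) = 2(2 + 1/3) = 14/3; numerator = -2(-3/2) - 2(1) = 1; a_2 = (1)/(14/3) = 3/14
  n = 3: D(3) = 3(3 + 1/3) = 10; numerator = -2(3/14) - 2(-3/2) = 18/7; a_3 = (18/7)/(10) = 9/35

r = 5/3; a_0 = 1; a_1 = -3/2; a_2 = 3/14; a_3 = 9/35


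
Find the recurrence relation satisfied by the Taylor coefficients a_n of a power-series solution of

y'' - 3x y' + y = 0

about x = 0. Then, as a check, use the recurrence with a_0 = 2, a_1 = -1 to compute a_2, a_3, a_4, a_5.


Substitute y = sum_n a_n x^n.
y''(x) has coefficient (n+2)(n+1) a_{n+2} at x^n;
-3 x y'(x) has coefficient -3 n a_n at x^n (shift);
y(x) has coefficient 1 a_n at x^n.
Matching x^n: (n+2)(n+1) a_{n+2} + (-3n + 1) a_n = 0.
Thus a_{n+2} = (3n - 1) / ((n+1)(n+2)) * a_n.

Check with a_0 = 2, a_1 = -1 (apply the recurrence for n = 0, 1, 2, 3): a_0 = 2, a_1 = -1, a_2 = -1, a_3 = -1/3, a_4 = -5/12, a_5 = -2/15.

a_(n+2) = (3n - 1) / ((n+1)(n+2)) * a_n; check: a_0 = 2, a_1 = -1, a_2 = -1, a_3 = -1/3, a_4 = -5/12, a_5 = -2/15


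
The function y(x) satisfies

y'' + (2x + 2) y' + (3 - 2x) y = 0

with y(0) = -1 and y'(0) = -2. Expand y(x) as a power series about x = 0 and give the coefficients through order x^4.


Ansatz: y(x) = sum_{n>=0} a_n x^n, so y'(x) = sum_{n>=1} n a_n x^(n-1) and y''(x) = sum_{n>=2} n(n-1) a_n x^(n-2).
Substitute into P(x) y'' + Q(x) y' + R(x) y = 0 with P(x) = 1, Q(x) = 2x + 2, R(x) = 3 - 2x, and match powers of x.
Initial conditions: a_0 = -1, a_1 = -2.
Setting the coefficient of each power of x to zero and solving order by order (substituting the coefficients already found):
  x^0: 2 a_2 + 2 a_1 + 3 a_0 = 0  ->  2 a_2 = -2 a_1 - 3 a_0 = 7  ->  a_2 = 7/2
  x^1: 6 a_3 + 4 a_2 + 5 a_1 - 2 a_0 = 0  ->  6 a_3 = -4 a_2 - 5 a_1 + 2 a_0 = -6  ->  a_3 = -1
  x^2: 12 a_4 + 6 a_3 + 7 a_2 - 2 a_1 = 0  ->  12 a_4 = -6 a_3 - 7 a_2 + 2 a_1 = -45/2  ->  a_4 = -15/8
Truncated series: y(x) = -1 - 2 x + (7/2) x^2 - x^3 - (15/8) x^4 + O(x^5).

a_0 = -1; a_1 = -2; a_2 = 7/2; a_3 = -1; a_4 = -15/8


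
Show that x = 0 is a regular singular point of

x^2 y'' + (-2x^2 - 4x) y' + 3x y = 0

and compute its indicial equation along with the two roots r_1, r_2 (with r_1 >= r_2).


Divide by x^2 to reach normal form y'' + P_1(x) y' + P_2(x) y = 0 with P_1(x) = -2 - 4/x and P_2(x) = 3/x.
x = 0 is a singular point because the y'-coefficient -2 - 4/x has a pole at x = 0 and the y-coefficient 3/x has a pole at x = 0.
It is a regular singular point because x P_1(x) = p(x) = -2x - 4 and x^2 P_2(x) = q(x) = 3x are polynomials, hence analytic at x = 0.
p(0) = -4,  q(0) = 0.
Indicial equation: r(r-1) + p(0) r + q(0) = 0, i.e. r^2 + (p(0) - 1) r + q(0) = 0, i.e. r^2 - 5 r = 0.
Discriminant: (-5)^2 - 4(0) = 25, so r = (5 ± 5)/2.
Solving: r_1 = 5, r_2 = 0.

indicial: r^2 - 5 r = 0; roots r_1 = 5, r_2 = 0


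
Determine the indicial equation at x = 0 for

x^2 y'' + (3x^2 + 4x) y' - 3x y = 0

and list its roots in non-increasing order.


Divide by x^2 to reach normal form y'' + P_1(x) y' + P_2(x) y = 0 with P_1(x) = 3 + 4/x and P_2(x) = -3/x.
x = 0 is a singular point because the y'-coefficient 3 + 4/x has a pole at x = 0 and the y-coefficient -3/x has a pole at x = 0.
It is a regular singular point because x P_1(x) = p(x) = 3x + 4 and x^2 P_2(x) = q(x) = -3x are polynomials, hence analytic at x = 0.
p(0) = 4,  q(0) = 0.
Indicial equation: r(r-1) + p(0) r + q(0) = 0, i.e. r^2 + (p(0) - 1) r + q(0) = 0, i.e. r^2 + 3 r = 0.
Discriminant: (3)^2 - 4(0) = 9, so r = (-3 ± 3)/2.
Solving: r_1 = 0, r_2 = -3.

indicial: r^2 + 3 r = 0; roots r_1 = 0, r_2 = -3


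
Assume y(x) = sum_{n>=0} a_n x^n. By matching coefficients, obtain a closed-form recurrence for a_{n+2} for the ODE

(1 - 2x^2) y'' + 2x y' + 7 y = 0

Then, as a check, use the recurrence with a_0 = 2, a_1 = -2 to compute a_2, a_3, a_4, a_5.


Substitute y = sum_n a_n x^n.
(1 - 2 x^2) y'' contributes (n+2)(n+1) a_{n+2} - 2 n(n-1) a_n at x^n.
2 x y'(x) contributes 2 n a_n at x^n.
7 y(x) contributes 7 a_n at x^n.
Matching x^n: (n+2)(n+1) a_{n+2} + (-2 n(n-1) + 2 n + 7) a_n = 0.
Thus a_{n+2} = (2 n(n-1) - 2 n - 7) / ((n+1)(n+2)) * a_n.

Check with a_0 = 2, a_1 = -2 (apply the recurrence for n = 0, 1, 2, 3): a_0 = 2, a_1 = -2, a_2 = -7, a_3 = 3, a_4 = 49/12, a_5 = -3/20.

a_(n+2) = (2 n(n-1) - 2 n - 7) / ((n+1)(n+2)) * a_n; check: a_0 = 2, a_1 = -2, a_2 = -7, a_3 = 3, a_4 = 49/12, a_5 = -3/20


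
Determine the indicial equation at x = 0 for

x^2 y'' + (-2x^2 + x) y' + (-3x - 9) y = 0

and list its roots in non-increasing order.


Divide by x^2 to reach normal form y'' + P_1(x) y' + P_2(x) y = 0 with P_1(x) = -2 + 1/x and P_2(x) = -3/x - 9/x^2.
x = 0 is a singular point because the y'-coefficient -2 + 1/x has a pole at x = 0 and the y-coefficient -3/x - 9/x^2 has a pole at x = 0.
It is a regular singular point because x P_1(x) = p(x) = 1 - 2x and x^2 P_2(x) = q(x) = -3x - 9 are polynomials, hence analytic at x = 0.
p(0) = 1,  q(0) = -9.
Indicial equation: r(r-1) + p(0) r + q(0) = 0, i.e. r^2 + (p(0) - 1) r + q(0) = 0, i.e. r^2 - 9 = 0.
Discriminant: (0)^2 - 4(-9) = 36, so r = (0 ± 6)/2.
Solving: r_1 = 3, r_2 = -3.

indicial: r^2 - 9 = 0; roots r_1 = 3, r_2 = -3


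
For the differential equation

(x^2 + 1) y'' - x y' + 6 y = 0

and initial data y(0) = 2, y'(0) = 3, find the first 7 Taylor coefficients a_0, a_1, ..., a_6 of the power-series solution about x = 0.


Ansatz: y(x) = sum_{n>=0} a_n x^n, so y'(x) = sum_{n>=1} n a_n x^(n-1) and y''(x) = sum_{n>=2} n(n-1) a_n x^(n-2).
Substitute into P(x) y'' + Q(x) y' + R(x) y = 0 with P(x) = x^2 + 1, Q(x) = -x, R(x) = 6, and match powers of x.
Initial conditions: a_0 = 2, a_1 = 3.
Setting the coefficient of each power of x to zero and solving order by order (substituting the coefficients already found):
  x^0: 2 a_2 + 6 a_0 = 0  ->  2 a_2 = -6 a_0 = -12  ->  a_2 = -6
  x^1: 6 a_3 + 5 a_1 = 0  ->  6 a_3 = -5 a_1 = -15  ->  a_3 = -5/2
  x^2: 12 a_4 + 6 a_2 = 0  ->  12 a_4 = -6 a_2 = 36  ->  a_4 = 3
  x^3: 20 a_5 + 9 a_3 = 0  ->  20 a_5 = -9 a_3 = 45/2  ->  a_5 = 9/8
  x^4: 30 a_6 + 14 a_4 = 0  ->  30 a_6 = -14 a_4 = -42  ->  a_6 = -7/5
Truncated series: y(x) = 2 + 3 x - 6 x^2 - (5/2) x^3 + 3 x^4 + (9/8) x^5 - (7/5) x^6 + O(x^7).

a_0 = 2; a_1 = 3; a_2 = -6; a_3 = -5/2; a_4 = 3; a_5 = 9/8; a_6 = -7/5


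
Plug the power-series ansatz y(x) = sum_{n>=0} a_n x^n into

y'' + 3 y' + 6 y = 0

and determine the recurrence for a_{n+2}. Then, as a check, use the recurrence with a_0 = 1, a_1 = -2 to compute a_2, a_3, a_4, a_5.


Substitute y = sum_n a_n x^n.
y''(x) has coefficient (n+2)(n+1) a_{n+2} at x^n;
3 y'(x) has coefficient 3 (n+1) a_{n+1} at x^n;
6 y(x) has coefficient 6 a_n at x^n.
Matching x^n: (n+2)(n+1) a_{n+2} + 3 (n+1) a_{n+1} + 6 a_n = 0.
Thus a_{n+2} = [-3 (n+1) a_{n+1} - 6 a_n] / ((n+1)(n+2)).

Check with a_0 = 1, a_1 = -2 (apply the recurrence for n = 0, 1, 2, 3): a_0 = 1, a_1 = -2, a_2 = 0, a_3 = 2, a_4 = -3/2, a_5 = 3/10.

a_(n+2) = [-3 (n+1) a_(n+1) - 6 a_n] / ((n+1)(n+2)); check: a_0 = 1, a_1 = -2, a_2 = 0, a_3 = 2, a_4 = -3/2, a_5 = 3/10
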